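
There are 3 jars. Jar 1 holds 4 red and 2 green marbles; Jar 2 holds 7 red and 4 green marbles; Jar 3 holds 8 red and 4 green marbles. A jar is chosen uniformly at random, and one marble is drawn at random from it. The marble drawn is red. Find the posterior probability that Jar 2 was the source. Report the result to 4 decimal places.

Tabulate prior·likelihood by source: [1] prior 0.333333, lik 0.6667, product 0.2222; [2] prior 0.333333, lik 0.6364, product 0.2121; [3] prior 0.333333, lik 0.6667, product 0.2222.
Normalizing constant = 0.65657; the posterior for Jar 2 is its product over the sum, 0.2121/0.65657 = 0.3231.

Posterior probability ≈ 0.3231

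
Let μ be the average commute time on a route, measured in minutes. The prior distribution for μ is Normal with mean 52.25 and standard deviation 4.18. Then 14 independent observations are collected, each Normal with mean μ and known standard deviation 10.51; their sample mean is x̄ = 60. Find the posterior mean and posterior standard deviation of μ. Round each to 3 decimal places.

Posterior mean ≈ 57.589; posterior SD ≈ 2.331

Prior precision 1/τ₀² = 1/4.18² = 0.0572331; data precision n/σ² = 14/10.51² = 0.126743.
Posterior precision = 0.0572331 + 0.126743 = 0.183976, giving posterior SD = 1/√0.183976 = 2.331.
Posterior mean = (0.0572331·52.25 + 0.126743·60) / 0.183976 = 57.589.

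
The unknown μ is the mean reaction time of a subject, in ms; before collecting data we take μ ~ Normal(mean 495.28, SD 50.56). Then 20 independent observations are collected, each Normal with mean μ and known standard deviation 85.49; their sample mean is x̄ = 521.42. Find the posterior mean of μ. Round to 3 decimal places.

Posterior mean ≈ 518.151

With known σ, the Normal prior is conjugate. Weight on the data is w = (n/σ²)/(n/σ² + 1/τ₀²) = 0.00273652/(0.00273652+0.00039119) = 0.87493.
Posterior mean = w·x̄ + (1−w)·μ₀ = 0.87493·521.42 + 0.12507·495.28 = 518.151.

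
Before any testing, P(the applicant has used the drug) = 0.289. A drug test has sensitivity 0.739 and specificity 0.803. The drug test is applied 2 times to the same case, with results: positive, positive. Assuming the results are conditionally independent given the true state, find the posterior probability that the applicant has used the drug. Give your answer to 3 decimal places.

Posterior P(H) ≈ 0.851

With H the event that the applicant has used the drug, the joint likelihood of the observed sequence is P(data|H) = 0.739·0.739 = 0.54612 and P(data|¬H) = 0.197·0.197 = 0.038809.
Bayes: P(H|data) = 0.289·0.54612 / (0.289·0.54612 + 0.711·0.038809) = 0.15783/0.18542 = 0.8512.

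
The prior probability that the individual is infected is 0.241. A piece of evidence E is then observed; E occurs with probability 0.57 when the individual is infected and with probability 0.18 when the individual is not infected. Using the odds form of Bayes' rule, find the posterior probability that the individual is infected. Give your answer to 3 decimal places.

Prior odds = 0.241/(1−0.241) = 0.31752.
Likelihood ratio for E = 0.57/0.18 = 3.1667.
Posterior odds = prior odds × LR = 1.0055.
Posterior probability = odds/(1+odds) = 1.0055/2.0055 = 0.501.

Posterior probability ≈ 0.501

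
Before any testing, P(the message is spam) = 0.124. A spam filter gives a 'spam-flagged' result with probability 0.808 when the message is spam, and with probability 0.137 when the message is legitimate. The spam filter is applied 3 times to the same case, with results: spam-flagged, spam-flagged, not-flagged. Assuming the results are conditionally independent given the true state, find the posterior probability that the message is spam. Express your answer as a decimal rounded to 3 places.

Let H be the event that the message is spam; start with P(H) = 0.124. P('spam-flagged'|H) = 0.808, P('spam-flagged'|¬H) = 0.137.
Update on result 1 ('spam-flagged'): P(H) ← 0.808·0.1240 / (0.808·0.1240 + 0.137·0.8760) = 0.10019/0.22020 = 0.4550.
Update on result 2 ('spam-flagged'): P(H) ← 0.808·0.4550 / (0.808·0.4550 + 0.137·0.5450) = 0.36764/0.44230 = 0.8312.
Update on result 3 ('not-flagged'): P(H) ← 0.192·0.8312 / (0.192·0.8312 + 0.863·0.1688) = 0.15959/0.30527 = 0.5228.

Posterior P(H) ≈ 0.523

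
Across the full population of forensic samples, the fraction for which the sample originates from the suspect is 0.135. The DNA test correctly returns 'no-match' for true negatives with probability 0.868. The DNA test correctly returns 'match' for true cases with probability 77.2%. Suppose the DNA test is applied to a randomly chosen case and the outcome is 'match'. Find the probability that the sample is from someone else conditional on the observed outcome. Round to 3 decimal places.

Let H be the event that the sample originates from the suspect. P(H) = 0.135, so P(¬H) = 0.865. With E the 'match' result, P(E|H) = 0.772 and P(E|¬H) = 0.132.
P(E) = 0.772·0.135 + 0.132·0.865 = 0.10422 + 0.11418 = 0.21840.
By Bayes' theorem, P(H|E) = 0.10422 / 0.21840 = 0.477. Hence P(¬H|E) = 1 − 0.477 = 0.523.

P(¬H | E) ≈ 0.523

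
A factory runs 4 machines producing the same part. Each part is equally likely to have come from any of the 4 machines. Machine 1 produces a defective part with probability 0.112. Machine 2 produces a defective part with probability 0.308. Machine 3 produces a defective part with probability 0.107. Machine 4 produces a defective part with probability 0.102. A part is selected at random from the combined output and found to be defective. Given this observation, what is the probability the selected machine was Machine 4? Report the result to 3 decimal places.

P(defective|M1) = 0.112; P(defective|M2) = 0.308; P(defective|M3) = 0.107; P(defective|M4) = 0.102.
Prior × likelihood for each source: 0.25·0.112=0.02800, 0.25·0.308=0.07700, 0.25·0.107=0.02675, 0.25·0.102=0.02550. Summing gives P(defective) = 0.15725.
P(Machine 4 | defective) = 0.02550 / 0.15725 = 0.162.

Posterior probability ≈ 0.162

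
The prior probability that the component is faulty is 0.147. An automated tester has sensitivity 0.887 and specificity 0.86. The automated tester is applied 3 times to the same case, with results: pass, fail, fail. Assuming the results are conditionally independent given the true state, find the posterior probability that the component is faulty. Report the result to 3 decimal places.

Posterior P(H) ≈ 0.476

Let H be the event that the component is faulty; start with P(H) = 0.147. P('fail'|H) = 0.887, P('fail'|¬H) = 0.14.
Update on result 1 ('pass'): P(H) ← 0.113·0.1470 / (0.113·0.1470 + 0.86·0.8530) = 0.016611/0.75019 = 0.0221.
Update on result 2 ('fail'): P(H) ← 0.887·0.0221 / (0.887·0.0221 + 0.14·0.9779) = 0.019640/0.15654 = 0.1255.
Update on result 3 ('fail'): P(H) ← 0.887·0.1255 / (0.887·0.1255 + 0.14·0.8745) = 0.11129/0.23372 = 0.4762.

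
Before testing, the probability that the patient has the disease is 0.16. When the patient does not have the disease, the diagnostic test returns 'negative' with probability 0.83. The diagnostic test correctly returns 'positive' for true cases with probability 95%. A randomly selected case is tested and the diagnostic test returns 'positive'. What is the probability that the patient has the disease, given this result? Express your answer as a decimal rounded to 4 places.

P(H | E) ≈ 0.5156

Write H for 'the patient has the disease'. Prior odds H:¬H = 0.16/0.84 = 0.19048. For the 'positive' outcome, the likelihood ratio is 0.95/0.17 = 5.5882.
Posterior odds = 0.19048 × 5.5882 = 1.0644, so P(H|E) = 1.0644/(1+1.0644) = 0.5156.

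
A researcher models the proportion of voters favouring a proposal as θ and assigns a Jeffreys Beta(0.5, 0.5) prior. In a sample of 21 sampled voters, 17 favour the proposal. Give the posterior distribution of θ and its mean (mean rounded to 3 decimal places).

The binomial likelihood is conjugate to the Beta prior: with 17 successes and 4 failures, the posterior is Beta(0.5+17, 0.5+4) = Beta(17.5, 4.5).
Posterior mean = α/(α+β) = 17.5/22 = 0.795.

Posterior: Beta(17.5, 4.5); mean ≈ 0.795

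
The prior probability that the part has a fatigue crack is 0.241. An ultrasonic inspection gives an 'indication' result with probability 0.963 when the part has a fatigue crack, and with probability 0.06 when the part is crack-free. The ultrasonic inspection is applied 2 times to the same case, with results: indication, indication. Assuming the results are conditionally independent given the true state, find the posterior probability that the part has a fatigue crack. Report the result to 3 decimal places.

With H the event that the part has a fatigue crack, the joint likelihood of the observed sequence is P(data|H) = 0.963·0.963 = 0.92737 and P(data|¬H) = 0.06·0.06 = 0.0036000.
Bayes: P(H|data) = 0.241·0.92737 / (0.241·0.92737 + 0.759·0.0036000) = 0.22350/0.22623 = 0.9879.

Posterior P(H) ≈ 0.988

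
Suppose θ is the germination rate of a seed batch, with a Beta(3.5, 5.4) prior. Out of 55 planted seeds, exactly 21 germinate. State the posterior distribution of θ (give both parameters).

The binomial likelihood is conjugate to the Beta prior: with 21 successes and 34 failures, the posterior is Beta(3.5+21, 5.4+34) = Beta(24.5, 39.4).

Posterior: Beta(24.5, 39.4)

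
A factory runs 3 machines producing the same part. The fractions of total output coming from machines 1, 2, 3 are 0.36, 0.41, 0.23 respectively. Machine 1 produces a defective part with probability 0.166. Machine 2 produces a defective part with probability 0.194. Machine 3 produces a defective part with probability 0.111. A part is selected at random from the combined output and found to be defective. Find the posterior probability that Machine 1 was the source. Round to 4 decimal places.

P(defective|M1) = 0.166; P(defective|M2) = 0.194; P(defective|M3) = 0.111.
Prior × likelihood for each source: 0.36·0.166=0.05976, 0.41·0.194=0.07954, 0.23·0.111=0.02553. Summing gives P(defective) = 0.16483.
P(Machine 1 | defective) = 0.05976 / 0.16483 = 0.3626.

Posterior probability ≈ 0.3626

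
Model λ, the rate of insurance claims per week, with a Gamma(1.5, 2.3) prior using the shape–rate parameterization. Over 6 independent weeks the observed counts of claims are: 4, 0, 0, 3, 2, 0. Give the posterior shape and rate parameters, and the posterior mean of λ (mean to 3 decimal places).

Posterior: Gamma(shape=10.5, rate=8.3); mean ≈ 1.265

The Poisson likelihood adds the total count to the shape and the number of exposure periods to the rate. Here ∑xᵢ = 9 and n = 6, so shape 1.5→10.5 and rate 2.3→8.3.
Posterior mean = shape/rate = 10.5/8.3 = 1.265.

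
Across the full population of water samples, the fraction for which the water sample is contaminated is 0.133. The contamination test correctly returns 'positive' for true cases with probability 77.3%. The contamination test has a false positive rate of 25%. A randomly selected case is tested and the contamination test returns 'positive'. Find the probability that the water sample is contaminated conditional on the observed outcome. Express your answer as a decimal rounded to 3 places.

Write H for 'the water sample is contaminated'. Prior odds H:¬H = 0.133/0.867 = 0.15340. For the 'positive' outcome, the likelihood ratio is 0.773/0.25 = 3.0920.
Posterior odds = 0.15340 × 3.0920 = 0.47432, so P(H|E) = 0.47432/(1+0.47432) = 0.322.

P(H | E) ≈ 0.322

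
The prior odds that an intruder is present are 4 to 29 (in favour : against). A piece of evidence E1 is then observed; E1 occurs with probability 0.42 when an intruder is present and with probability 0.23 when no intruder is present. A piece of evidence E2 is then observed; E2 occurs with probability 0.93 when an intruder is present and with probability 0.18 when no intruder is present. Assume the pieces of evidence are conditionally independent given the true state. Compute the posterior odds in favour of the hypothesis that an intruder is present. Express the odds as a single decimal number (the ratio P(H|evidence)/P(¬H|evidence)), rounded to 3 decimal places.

Prior odds = 4/29 = 0.13793.
Likelihood ratio for E1 = 0.42/0.23 = 1.8261.
Likelihood ratio for E2 = 0.93/0.18 = 5.1667.
Posterior odds = prior odds × LR₁ × LR₂ = 1.3013.

Posterior odds ≈ 1.301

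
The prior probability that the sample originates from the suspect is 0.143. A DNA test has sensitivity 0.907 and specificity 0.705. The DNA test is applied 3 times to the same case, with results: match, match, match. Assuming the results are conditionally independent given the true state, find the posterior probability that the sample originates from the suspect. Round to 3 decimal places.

Posterior P(H) ≈ 0.829

With H the event that the sample originates from the suspect, the joint likelihood of the observed sequence is P(data|H) = 0.907·0.907·0.907 = 0.74614 and P(data|¬H) = 0.295·0.295·0.295 = 0.025672.
Bayes: P(H|data) = 0.143·0.74614 / (0.143·0.74614 + 0.857·0.025672) = 0.10670/0.12870 = 0.8290.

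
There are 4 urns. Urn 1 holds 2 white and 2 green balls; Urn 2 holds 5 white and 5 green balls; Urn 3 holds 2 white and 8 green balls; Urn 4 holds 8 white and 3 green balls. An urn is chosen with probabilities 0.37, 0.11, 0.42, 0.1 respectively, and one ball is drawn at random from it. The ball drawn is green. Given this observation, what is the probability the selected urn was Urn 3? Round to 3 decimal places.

Posterior probability ≈ 0.557

Tabulate prior·likelihood by source: [1] prior 0.37, lik 0.5, product 0.1850; [2] prior 0.11, lik 0.5, product 0.05500; [3] prior 0.42, lik 0.8, product 0.3360; [4] prior 0.1, lik 0.2727, product 0.02727.
Normalizing constant = 0.60327; the posterior for Urn 3 is its product over the sum, 0.3360/0.60327 = 0.557.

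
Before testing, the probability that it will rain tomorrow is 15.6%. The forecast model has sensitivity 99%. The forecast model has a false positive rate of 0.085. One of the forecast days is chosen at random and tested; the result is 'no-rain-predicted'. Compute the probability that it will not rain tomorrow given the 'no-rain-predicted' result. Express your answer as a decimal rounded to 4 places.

P(¬H | E) ≈ 0.9980

Write H for 'it will rain tomorrow'. Prior odds H:¬H = 0.156/0.844 = 0.18483. For the 'no-rain-predicted' outcome, the likelihood ratio is 0.01/0.915 = 0.010929.
Posterior odds = 0.18483 × 0.010929 = 0.0020200, so P(H|E) = 0.0020200/(1+0.0020200) = 0.0020. Then P(¬H|E) = 1 − 0.0020 = 0.9980.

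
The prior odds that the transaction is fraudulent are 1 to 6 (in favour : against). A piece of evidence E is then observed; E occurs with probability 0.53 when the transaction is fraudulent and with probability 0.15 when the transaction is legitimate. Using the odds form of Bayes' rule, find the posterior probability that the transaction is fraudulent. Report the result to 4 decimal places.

Posterior probability ≈ 0.3706

Prior odds = 1/6 = 0.16667.
Likelihood ratio for E = 0.53/0.15 = 3.5333.
Posterior odds = prior odds × LR = 0.58889.
Posterior probability = odds/(1+odds) = 0.58889/1.5889 = 0.3706.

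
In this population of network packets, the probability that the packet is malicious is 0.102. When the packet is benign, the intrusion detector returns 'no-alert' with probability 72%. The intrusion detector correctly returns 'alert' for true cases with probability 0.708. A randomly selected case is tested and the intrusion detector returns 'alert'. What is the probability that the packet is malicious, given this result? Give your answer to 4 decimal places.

Write H for 'the packet is malicious'. Prior odds H:¬H = 0.102/0.898 = 0.11359. For the 'alert' outcome, the likelihood ratio is 0.708/0.28 = 2.5286.
Posterior odds = 0.11359 × 2.5286 = 0.28721, so P(H|E) = 0.28721/(1+0.28721) = 0.2231.

P(H | E) ≈ 0.2231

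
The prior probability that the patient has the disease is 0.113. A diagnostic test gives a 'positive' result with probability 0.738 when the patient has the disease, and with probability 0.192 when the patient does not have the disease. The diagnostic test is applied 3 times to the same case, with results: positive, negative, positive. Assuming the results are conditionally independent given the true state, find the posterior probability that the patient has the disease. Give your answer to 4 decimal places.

Posterior P(H) ≈ 0.3790

Let H be the event that the patient has the disease; start with P(H) = 0.113. P('positive'|H) = 0.738, P('positive'|¬H) = 0.192.
Update on result 1 ('positive'): P(H) ← 0.738·0.1130 / (0.738·0.1130 + 0.192·0.8870) = 0.083394/0.25370 = 0.3287.
Update on result 2 ('negative'): P(H) ← 0.262·0.3287 / (0.262·0.3287 + 0.808·0.6713) = 0.086123/0.62852 = 0.1370.
Update on result 3 ('positive'): P(H) ← 0.738·0.1370 / (0.738·0.1370 + 0.192·0.8630) = 0.10112/0.26682 = 0.3790.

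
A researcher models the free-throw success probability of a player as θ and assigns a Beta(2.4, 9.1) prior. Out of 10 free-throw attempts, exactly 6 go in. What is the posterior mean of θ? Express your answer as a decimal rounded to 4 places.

Posterior mean ≈ 0.3907

The binomial likelihood is conjugate to the Beta prior: with 6 successes and 4 failures, the posterior is Beta(2.4+6, 9.1+4) = Beta(8.4, 13.1).
E[θ | data] = 8.4/(8.4+13.1) = 0.3907.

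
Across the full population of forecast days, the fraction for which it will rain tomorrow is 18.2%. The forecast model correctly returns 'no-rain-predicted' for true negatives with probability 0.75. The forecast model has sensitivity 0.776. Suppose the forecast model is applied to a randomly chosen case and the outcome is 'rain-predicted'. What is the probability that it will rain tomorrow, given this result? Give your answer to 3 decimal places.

P(H | E) ≈ 0.409

Let H be the event that it will rain tomorrow. P(H) = 0.182, so P(¬H) = 0.818. With E the 'rain-predicted' result, P(E|H) = 0.776 and P(E|¬H) = 0.25.
P(E) = 0.776·0.182 + 0.25·0.818 = 0.14123 + 0.20450 = 0.34573.
By Bayes' theorem, P(H|E) = 0.14123 / 0.34573 = 0.409.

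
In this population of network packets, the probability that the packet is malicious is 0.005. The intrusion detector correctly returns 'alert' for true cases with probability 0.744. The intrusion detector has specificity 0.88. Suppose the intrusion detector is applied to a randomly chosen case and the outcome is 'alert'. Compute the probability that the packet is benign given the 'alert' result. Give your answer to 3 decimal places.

P(¬H | E) ≈ 0.970

Let H be the event that the packet is malicious. P(H) = 0.005, so P(¬H) = 0.995. With E the 'alert' result, P(E|H) = 0.744 and P(E|¬H) = 0.12.
P(E) = 0.744·0.005 + 0.12·0.995 = 0.0037200 + 0.11940 = 0.12312.
By Bayes' theorem, P(H|E) = 0.0037200 / 0.12312 = 0.030. Hence P(¬H|E) = 1 − 0.030 = 0.970.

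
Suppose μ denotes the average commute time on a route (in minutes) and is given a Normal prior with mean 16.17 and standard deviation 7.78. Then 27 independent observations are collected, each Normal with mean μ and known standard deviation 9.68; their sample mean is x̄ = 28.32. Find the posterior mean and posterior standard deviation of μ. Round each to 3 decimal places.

With known σ, the Normal prior is conjugate. Weight on the data is w = (n/σ²)/(n/σ² + 1/τ₀²) = 0.288146/(0.288146+0.0165212) = 0.94577.
Posterior mean = w·x̄ + (1−w)·μ₀ = 0.94577·28.32 + 0.054227·16.17 = 27.661. Posterior variance = 1/(0.288146+0.0165212) = 3.28227, so SD = 1.812.

Posterior mean ≈ 27.661; posterior SD ≈ 1.812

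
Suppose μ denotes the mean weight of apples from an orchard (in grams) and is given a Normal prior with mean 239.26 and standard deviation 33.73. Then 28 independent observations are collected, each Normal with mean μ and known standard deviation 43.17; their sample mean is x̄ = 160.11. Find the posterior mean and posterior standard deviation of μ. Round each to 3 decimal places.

With known σ, the Normal prior is conjugate. Weight on the data is w = (n/σ²)/(n/σ² + 1/τ₀²) = 0.0150243/(0.0150243+0.00087896) = 0.94473.
Posterior mean = w·x̄ + (1−w)·μ₀ = 0.94473·160.11 + 0.055269·239.26 = 164.485. Posterior variance = 1/(0.0150243+0.00087896) = 62.8802, so SD = 7.930.

Posterior mean ≈ 164.485; posterior SD ≈ 7.930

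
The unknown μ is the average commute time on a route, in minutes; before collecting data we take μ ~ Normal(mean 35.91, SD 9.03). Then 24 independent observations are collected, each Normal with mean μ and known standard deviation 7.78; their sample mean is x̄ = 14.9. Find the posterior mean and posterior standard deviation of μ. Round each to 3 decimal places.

Prior precision 1/τ₀² = 1/9.03² = 0.0122638; data precision n/σ² = 24/7.78² = 0.396508.
Posterior precision = 0.0122638 + 0.396508 = 0.408772, giving posterior SD = 1/√0.408772 = 1.564.
Posterior mean = (0.0122638·35.91 + 0.396508·14.9) / 0.408772 = 15.530.

Posterior mean ≈ 15.530; posterior SD ≈ 1.564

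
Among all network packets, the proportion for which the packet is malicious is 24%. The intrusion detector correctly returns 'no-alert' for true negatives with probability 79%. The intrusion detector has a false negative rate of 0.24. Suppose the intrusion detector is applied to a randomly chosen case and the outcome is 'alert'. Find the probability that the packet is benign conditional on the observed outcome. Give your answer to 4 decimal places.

Let H be the event that the packet is malicious. P(H) = 0.24, so P(¬H) = 0.76. With E the 'alert' result, P(E|H) = 0.76 and P(E|¬H) = 0.21.
P(E) = 0.76·0.24 + 0.21·0.76 = 0.18240 + 0.15960 = 0.34200.
By Bayes' theorem, P(H|E) = 0.18240 / 0.34200 = 0.5333. Hence P(¬H|E) = 1 − 0.5333 = 0.4667.

P(¬H | E) ≈ 0.4667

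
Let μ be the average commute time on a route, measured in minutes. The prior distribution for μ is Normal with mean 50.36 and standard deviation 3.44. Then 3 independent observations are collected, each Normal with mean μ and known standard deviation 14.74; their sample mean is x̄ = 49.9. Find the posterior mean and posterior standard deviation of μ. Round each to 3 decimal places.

With known σ, the Normal prior is conjugate. Weight on the data is w = (n/σ²)/(n/σ² + 1/τ₀²) = 0.0138079/(0.0138079+0.0845051) = 0.14045.
Posterior mean = w·x̄ + (1−w)·μ₀ = 0.14045·49.9 + 0.85955·50.36 = 50.295. Posterior variance = 1/(0.0138079+0.0845051) = 10.1716, so SD = 3.189.

Posterior mean ≈ 50.295; posterior SD ≈ 3.189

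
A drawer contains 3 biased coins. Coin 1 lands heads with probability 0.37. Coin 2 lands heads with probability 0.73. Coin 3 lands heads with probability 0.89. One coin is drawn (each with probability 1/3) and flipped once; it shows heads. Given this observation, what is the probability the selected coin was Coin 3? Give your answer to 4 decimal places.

Posterior probability ≈ 0.4472

P(heads|C1) = 0.37; P(heads|C2) = 0.73; P(heads|C3) = 0.89.
Prior × likelihood for each source: 0.333333·0.37=0.1233, 0.333333·0.73=0.2433, 0.333333·0.89=0.2967. Summing gives P(heads) = 0.66333.
P(Coin 3 | heads) = 0.2967 / 0.66333 = 0.4472.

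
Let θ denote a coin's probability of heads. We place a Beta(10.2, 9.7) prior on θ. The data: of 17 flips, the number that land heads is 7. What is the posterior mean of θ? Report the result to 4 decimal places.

Posterior mean ≈ 0.4661

The binomial likelihood is conjugate to the Beta prior: with 7 successes and 10 failures, the posterior is Beta(10.2+7, 9.7+10) = Beta(17.2, 19.7).
E[θ | data] = 17.2/(17.2+19.7) = 0.4661.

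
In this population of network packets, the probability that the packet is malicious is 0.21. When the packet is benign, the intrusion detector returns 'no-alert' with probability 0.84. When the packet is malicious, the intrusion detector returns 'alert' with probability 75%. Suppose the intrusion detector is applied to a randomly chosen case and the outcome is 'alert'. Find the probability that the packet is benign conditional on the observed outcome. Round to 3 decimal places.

P(¬H | E) ≈ 0.445

Write H for 'the packet is malicious'. Prior odds H:¬H = 0.21/0.79 = 0.26582. For the 'alert' outcome, the likelihood ratio is 0.75/0.16 = 4.6875.
Posterior odds = 0.26582 × 4.6875 = 1.2460, so P(H|E) = 1.2460/(1+1.2460) = 0.555. Then P(¬H|E) = 1 − 0.555 = 0.445.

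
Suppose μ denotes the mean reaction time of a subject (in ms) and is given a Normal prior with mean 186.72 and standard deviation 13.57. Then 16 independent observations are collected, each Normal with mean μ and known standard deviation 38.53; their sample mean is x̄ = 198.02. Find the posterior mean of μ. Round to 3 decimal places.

Posterior mean ≈ 194.234

With known σ, the Normal prior is conjugate. Weight on the data is w = (n/σ²)/(n/σ² + 1/τ₀²) = 0.0107776/(0.0107776+0.00543051) = 0.66495.
Posterior mean = w·x̄ + (1−w)·μ₀ = 0.66495·198.02 + 0.33505·186.72 = 194.234.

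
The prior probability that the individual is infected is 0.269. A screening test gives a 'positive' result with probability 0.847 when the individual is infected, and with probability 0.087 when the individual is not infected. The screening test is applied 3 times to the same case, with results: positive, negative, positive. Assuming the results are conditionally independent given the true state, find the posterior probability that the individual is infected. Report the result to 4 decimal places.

Posterior P(H) ≈ 0.8539

Let H be the event that the individual is infected; start with P(H) = 0.269. P('positive'|H) = 0.847, P('positive'|¬H) = 0.087.
Update on result 1 ('positive'): P(H) ← 0.847·0.2690 / (0.847·0.2690 + 0.087·0.7310) = 0.22784/0.29144 = 0.7818.
Update on result 2 ('negative'): P(H) ← 0.153·0.7818 / (0.153·0.7818 + 0.913·0.2182) = 0.11961/0.31884 = 0.3751.
Update on result 3 ('positive'): P(H) ← 0.847·0.3751 / (0.847·0.3751 + 0.087·0.6249) = 0.31775/0.37211 = 0.8539.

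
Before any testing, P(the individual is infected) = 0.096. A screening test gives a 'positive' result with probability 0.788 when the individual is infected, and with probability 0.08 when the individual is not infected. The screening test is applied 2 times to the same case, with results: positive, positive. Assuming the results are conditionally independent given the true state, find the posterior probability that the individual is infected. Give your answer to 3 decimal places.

Posterior P(H) ≈ 0.912

With H the event that the individual is infected, the joint likelihood of the observed sequence is P(data|H) = 0.788·0.788 = 0.62094 and P(data|¬H) = 0.08·0.08 = 0.0064000.
Bayes: P(H|data) = 0.096·0.62094 / (0.096·0.62094 + 0.904·0.0064000) = 0.059611/0.065396 = 0.9115.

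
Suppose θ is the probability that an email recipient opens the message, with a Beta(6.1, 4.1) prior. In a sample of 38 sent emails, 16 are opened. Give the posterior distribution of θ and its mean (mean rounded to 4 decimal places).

Posterior: Beta(22.1, 26.1); mean ≈ 0.4585

The binomial likelihood is conjugate to the Beta prior: with 16 successes and 22 failures, the posterior is Beta(6.1+16, 4.1+22) = Beta(22.1, 26.1).
E[θ | data] = 22.1/(22.1+26.1) = 0.4585.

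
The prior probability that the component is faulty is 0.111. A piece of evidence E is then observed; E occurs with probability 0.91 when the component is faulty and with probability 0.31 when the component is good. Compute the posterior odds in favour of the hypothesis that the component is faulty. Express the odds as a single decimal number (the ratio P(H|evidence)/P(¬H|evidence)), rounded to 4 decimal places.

Posterior odds ≈ 0.3665

Prior odds = 0.111/(1−0.111) = 0.12486.
Likelihood ratio for E = 0.91/0.31 = 2.9355.
Posterior odds = prior odds × LR = 0.36652.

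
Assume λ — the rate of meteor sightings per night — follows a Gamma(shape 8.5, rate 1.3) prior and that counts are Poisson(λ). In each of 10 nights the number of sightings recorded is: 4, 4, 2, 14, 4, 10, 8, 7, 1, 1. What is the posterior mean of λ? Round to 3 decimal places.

Posterior mean ≈ 5.619

The Poisson likelihood adds the total count to the shape and the number of exposure periods to the rate. Here ∑xᵢ = 55 and n = 10, so shape 8.5→63.5 and rate 1.3→11.3.
E[λ | data] = 63.5/11.3 = 5.619.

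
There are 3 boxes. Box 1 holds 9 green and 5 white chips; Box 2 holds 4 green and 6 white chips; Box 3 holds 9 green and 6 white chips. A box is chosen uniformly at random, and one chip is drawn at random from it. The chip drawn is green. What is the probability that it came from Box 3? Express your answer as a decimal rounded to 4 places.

Tabulate prior·likelihood by source: [1] prior 0.333333, lik 0.6429, product 0.2143; [2] prior 0.333333, lik 0.4, product 0.1333; [3] prior 0.333333, lik 0.6, product 0.2000.
Normalizing constant = 0.54762; the posterior for Box 3 is its product over the sum, 0.2000/0.54762 = 0.3652.

Posterior probability ≈ 0.3652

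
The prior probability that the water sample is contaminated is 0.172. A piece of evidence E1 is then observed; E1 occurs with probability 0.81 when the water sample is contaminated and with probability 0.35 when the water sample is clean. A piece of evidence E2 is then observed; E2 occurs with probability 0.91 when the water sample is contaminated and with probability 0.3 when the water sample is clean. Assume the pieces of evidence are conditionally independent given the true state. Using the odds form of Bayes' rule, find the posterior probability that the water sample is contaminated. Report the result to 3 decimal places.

Prior odds = 0.172/(1−0.172) = 0.20773.
Likelihood ratio for E1 = 0.81/0.35 = 2.3143.
Likelihood ratio for E2 = 0.91/0.3 = 3.0333.
Posterior odds = prior odds × LR₁ × LR₂ = 1.4583.
Posterior probability = odds/(1+odds) = 1.4583/2.4583 = 0.593.

Posterior probability ≈ 0.593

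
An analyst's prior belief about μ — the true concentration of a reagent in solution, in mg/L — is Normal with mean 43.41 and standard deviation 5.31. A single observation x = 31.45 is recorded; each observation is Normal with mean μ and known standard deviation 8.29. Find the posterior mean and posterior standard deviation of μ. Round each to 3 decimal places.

Prior precision 1/τ₀² = 1/5.31² = 0.0354659; data precision n/σ² = 1/8.29² = 0.0145509.
Posterior precision = 0.0354659 + 0.0145509 = 0.0500168, giving posterior SD = 1/√0.0500168 = 4.471.
Posterior mean = (0.0354659·43.41 + 0.0145509·31.45) / 0.0500168 = 39.931.

Posterior mean ≈ 39.931; posterior SD ≈ 4.471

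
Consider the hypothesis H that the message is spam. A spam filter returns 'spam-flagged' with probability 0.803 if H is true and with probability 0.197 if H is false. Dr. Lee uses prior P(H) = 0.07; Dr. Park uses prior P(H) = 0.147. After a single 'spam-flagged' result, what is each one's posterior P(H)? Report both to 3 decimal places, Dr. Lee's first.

Dr. Lee: 0.235; Dr. Park: 0.413

P('+'|H) = 0.803, P('+'|¬H) = 0.197.
Dr. Lee: numerator 0.803·0.07 = 0.056210; evidence = 0.056210+0.197·0.93 = 0.23942; posterior = 0.235.
Dr. Park: numerator 0.803·0.147 = 0.11804; evidence = 0.11804+0.197·0.853 = 0.28608; posterior = 0.413.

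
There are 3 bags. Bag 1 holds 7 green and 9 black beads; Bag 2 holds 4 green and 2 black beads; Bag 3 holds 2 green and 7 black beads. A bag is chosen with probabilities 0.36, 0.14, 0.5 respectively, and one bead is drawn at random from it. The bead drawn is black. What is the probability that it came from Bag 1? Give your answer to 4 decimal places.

P(black|Bag 1) = 0.5625; P(black|Bag 2) = 0.3333; P(black|Bag 3) = 0.7778.
Prior × likelihood for each source: 0.36·0.5625=0.2025, 0.14·0.3333=0.04667, 0.5·0.7778=0.3889. Summing gives P(black) = 0.63806.
P(Bag 1 | black) = 0.2025 / 0.63806 = 0.3174.

Posterior probability ≈ 0.3174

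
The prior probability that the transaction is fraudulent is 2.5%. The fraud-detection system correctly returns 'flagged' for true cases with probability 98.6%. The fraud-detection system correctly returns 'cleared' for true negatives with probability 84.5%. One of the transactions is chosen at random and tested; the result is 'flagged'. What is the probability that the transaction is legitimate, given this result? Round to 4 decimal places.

Write H for 'the transaction is fraudulent'. Prior odds H:¬H = 0.025/0.975 = 0.025641. For the 'flagged' outcome, the likelihood ratio is 0.986/0.155 = 6.3613.
Posterior odds = 0.025641 × 6.3613 = 0.16311, so P(H|E) = 0.16311/(1+0.16311) = 0.1402. Then P(¬H|E) = 1 − 0.1402 = 0.8598.

P(¬H | E) ≈ 0.8598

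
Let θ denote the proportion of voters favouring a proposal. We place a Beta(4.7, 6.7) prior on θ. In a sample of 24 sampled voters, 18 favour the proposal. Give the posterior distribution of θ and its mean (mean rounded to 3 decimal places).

Observing 18 successes and 6 failures updates Beta(4.7, 6.7) by adding the success and failure counts to the two shape parameters: α = 4.7+18 = 22.7, β = 6.7+6 = 12.7.
E[θ | data] = 22.7/(22.7+12.7) = 0.641.

Posterior: Beta(22.7, 12.7); mean ≈ 0.641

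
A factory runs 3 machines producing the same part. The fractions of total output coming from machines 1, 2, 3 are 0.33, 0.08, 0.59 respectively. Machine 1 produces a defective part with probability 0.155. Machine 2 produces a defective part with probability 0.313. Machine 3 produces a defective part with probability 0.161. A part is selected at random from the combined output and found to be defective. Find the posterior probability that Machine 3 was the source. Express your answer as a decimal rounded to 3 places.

Tabulate prior·likelihood by source: [1] prior 0.33, lik 0.155, product 0.05115; [2] prior 0.08, lik 0.313, product 0.02504; [3] prior 0.59, lik 0.161, product 0.09499.
Normalizing constant = 0.17118; the posterior for Machine 3 is its product over the sum, 0.09499/0.17118 = 0.555.

Posterior probability ≈ 0.555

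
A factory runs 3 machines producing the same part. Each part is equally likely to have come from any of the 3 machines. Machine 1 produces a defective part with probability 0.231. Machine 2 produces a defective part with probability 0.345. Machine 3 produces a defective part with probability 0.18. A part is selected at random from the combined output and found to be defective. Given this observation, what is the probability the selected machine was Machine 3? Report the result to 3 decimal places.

Posterior probability ≈ 0.238

Tabulate prior·likelihood by source: [1] prior 0.333333, lik 0.231, product 0.07700; [2] prior 0.333333, lik 0.345, product 0.1150; [3] prior 0.333333, lik 0.18, product 0.06000.
Normalizing constant = 0.25200; the posterior for Machine 3 is its product over the sum, 0.06000/0.25200 = 0.238.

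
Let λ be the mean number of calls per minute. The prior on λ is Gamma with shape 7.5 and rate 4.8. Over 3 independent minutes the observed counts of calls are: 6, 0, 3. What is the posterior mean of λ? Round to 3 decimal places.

Posterior mean ≈ 2.115

The Poisson likelihood adds the total count to the shape and the number of exposure periods to the rate. Here ∑xᵢ = 9 and n = 3, so shape 7.5→16.5 and rate 4.8→7.8.
E[λ | data] = 16.5/7.8 = 2.115.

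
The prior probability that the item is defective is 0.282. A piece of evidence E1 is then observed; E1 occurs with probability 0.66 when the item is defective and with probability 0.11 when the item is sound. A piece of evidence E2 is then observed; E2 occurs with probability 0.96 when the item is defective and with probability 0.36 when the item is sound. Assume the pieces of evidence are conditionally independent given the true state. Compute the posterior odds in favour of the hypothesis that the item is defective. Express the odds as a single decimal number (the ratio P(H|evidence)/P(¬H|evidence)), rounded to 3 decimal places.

Prior odds = 0.282/(1−0.282) = 0.39276. In log-odds, ln(0.39276) = -0.93456.
Add log likelihood ratios: ln(6.0000) + ln(2.6667) = 2.7726.
Posterior log-odds = 1.8380, so posterior odds = exp(1.8380) = 6.2841.

Posterior odds ≈ 6.284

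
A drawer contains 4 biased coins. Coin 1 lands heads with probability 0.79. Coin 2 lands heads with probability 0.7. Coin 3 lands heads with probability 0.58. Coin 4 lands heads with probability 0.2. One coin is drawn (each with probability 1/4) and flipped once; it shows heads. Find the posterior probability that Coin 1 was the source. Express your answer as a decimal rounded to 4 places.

Posterior probability ≈ 0.3480

Tabulate prior·likelihood by source: [1] prior 0.25, lik 0.79, product 0.1975; [2] prior 0.25, lik 0.7, product 0.1750; [3] prior 0.25, lik 0.58, product 0.1450; [4] prior 0.25, lik 0.2, product 0.05000.
Normalizing constant = 0.56750; the posterior for Coin 1 is its product over the sum, 0.1975/0.56750 = 0.3480.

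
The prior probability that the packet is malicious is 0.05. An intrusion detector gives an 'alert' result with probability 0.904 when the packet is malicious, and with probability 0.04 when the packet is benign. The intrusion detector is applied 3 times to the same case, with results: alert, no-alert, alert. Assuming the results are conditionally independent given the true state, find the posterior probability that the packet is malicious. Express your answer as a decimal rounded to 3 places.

Posterior P(H) ≈ 0.729

With H the event that the packet is malicious, the joint likelihood of the observed sequence is P(data|H) = 0.904·0.096·0.904 = 0.078453 and P(data|¬H) = 0.04·0.96·0.04 = 0.0015360.
Bayes: P(H|data) = 0.05·0.078453 / (0.05·0.078453 + 0.95·0.0015360) = 0.0039226/0.0053818 = 0.7289.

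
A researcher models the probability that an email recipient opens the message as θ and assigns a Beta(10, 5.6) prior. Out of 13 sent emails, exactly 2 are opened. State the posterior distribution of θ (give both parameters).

Observing 2 successes and 11 failures updates Beta(10, 5.6) by adding the success and failure counts to the two shape parameters: α = 10+2 = 12, β = 5.6+11 = 16.6.

Posterior: Beta(12, 16.6)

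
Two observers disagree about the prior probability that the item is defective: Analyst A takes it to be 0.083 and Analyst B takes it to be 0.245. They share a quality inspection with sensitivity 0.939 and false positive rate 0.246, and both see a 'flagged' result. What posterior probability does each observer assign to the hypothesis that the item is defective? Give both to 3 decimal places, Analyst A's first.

Analyst A: 0.257; Analyst B: 0.553

The likelihood ratio for a 'flagged' result is 0.939/0.246 = 3.8171.
Analyst A: prior odds 0.083/0.917 = 0.090513; posterior odds 0.34549; posterior probability 0.257.
Analyst B: prior odds 0.245/0.755 = 0.32450; posterior odds 1.2387; posterior probability 0.553.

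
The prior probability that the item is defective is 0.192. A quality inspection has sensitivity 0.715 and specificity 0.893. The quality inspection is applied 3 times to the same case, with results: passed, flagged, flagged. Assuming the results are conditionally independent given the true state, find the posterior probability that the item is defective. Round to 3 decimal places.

Posterior P(H) ≈ 0.772

Let H be the event that the item is defective; start with P(H) = 0.192. P('flagged'|H) = 0.715, P('flagged'|¬H) = 0.107.
Update on result 1 ('passed'): P(H) ← 0.285·0.1920 / (0.285·0.1920 + 0.893·0.8080) = 0.054720/0.77626 = 0.0705.
Update on result 2 ('flagged'): P(H) ← 0.715·0.0705 / (0.715·0.0705 + 0.107·0.9295) = 0.050401/0.14986 = 0.3363.
Update on result 3 ('flagged'): P(H) ← 0.715·0.3363 / (0.715·0.3363 + 0.107·0.6637) = 0.24047/0.31149 = 0.7720.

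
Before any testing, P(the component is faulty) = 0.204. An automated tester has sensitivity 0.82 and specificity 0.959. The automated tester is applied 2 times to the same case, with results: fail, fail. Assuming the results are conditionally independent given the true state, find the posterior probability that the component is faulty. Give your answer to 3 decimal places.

With H the event that the component is faulty, the joint likelihood of the observed sequence is P(data|H) = 0.82·0.82 = 0.67240 and P(data|¬H) = 0.041·0.041 = 0.0016810.
Bayes: P(H|data) = 0.204·0.67240 / (0.204·0.67240 + 0.796·0.0016810) = 0.13717/0.13851 = 0.9903.

Posterior P(H) ≈ 0.990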